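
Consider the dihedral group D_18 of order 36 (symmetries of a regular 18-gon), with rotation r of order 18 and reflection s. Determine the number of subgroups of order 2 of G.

19

|G| = 36 and 2 | 36, so subgroups of order 2 are possible by Lagrange.
The subgroups of order 2 are: {e, r^10s}; {e, r^11s}; {e, r^12s}; {e, r^13s}; … (19 in all).
So G has 19 subgroups of order 2.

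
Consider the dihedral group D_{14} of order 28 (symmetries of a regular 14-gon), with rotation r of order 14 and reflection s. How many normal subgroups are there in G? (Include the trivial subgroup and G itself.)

G has 28 subgroups. Checking conjugation-invariance by order — order 1: 1/1 normal; order 2: 1/15 normal; order 4: 0/7 normal; order 7: 1/1 normal; order 14: 3/3 normal; order 28: 1/1 normal.
Total normal subgroups: 7.

7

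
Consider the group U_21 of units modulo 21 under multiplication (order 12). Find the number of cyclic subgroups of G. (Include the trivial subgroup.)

A cyclic subgroup of order d is generated by each of its φ(d) elements of order d, so the cyclic subgroups of order d number (#elements of order d)/φ(d).
Cyclic subgroups by order — order 1: 1; order 2: 3; order 3: 1; order 6: 3.
Total: 8.

8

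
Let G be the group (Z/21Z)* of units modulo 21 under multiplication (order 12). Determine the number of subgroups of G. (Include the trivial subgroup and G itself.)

10

|G| = 12, so by Lagrange every subgroup order divides 12. Divisors: 1, 2, 3, 4, 6, 12.
Subgroups by order — order 1: 1; order 2: 3; order 3: 1; order 4: 1; order 6: 3; order 12: 1.
Total: 1 + 3 + 1 + 1 + 3 + 1 = 10.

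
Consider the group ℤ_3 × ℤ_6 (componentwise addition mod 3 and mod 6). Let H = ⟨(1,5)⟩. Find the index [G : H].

|⟨(1,5)⟩| = 6 and |G| = 18.
By Lagrange, [G : H] = |G|/|H| = 18/6 = 3.

3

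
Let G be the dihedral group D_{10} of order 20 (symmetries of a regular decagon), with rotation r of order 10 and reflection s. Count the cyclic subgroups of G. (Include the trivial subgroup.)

14

Group the elements of G by the cyclic subgroup they generate; each cyclic subgroup of order d accounts for φ(d) elements.
Cyclic subgroups by order — order 1: 1; order 2: 11; order 5: 1; order 10: 1.
Total: 14.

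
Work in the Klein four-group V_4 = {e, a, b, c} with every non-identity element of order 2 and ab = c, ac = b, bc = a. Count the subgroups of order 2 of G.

|G| = 4 and 2 | 4, so subgroups of order 2 are possible by Lagrange.
The subgroups of order 2 are: {e, a}; {e, b}; {e, c}.
So G has 3 subgroups of order 2.

3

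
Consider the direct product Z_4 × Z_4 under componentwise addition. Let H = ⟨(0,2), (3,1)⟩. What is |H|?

8

|⟨(0,2)⟩| = 2 and |⟨(3,1)⟩| = 4, so |H| is a multiple of lcm(2, 4) = 4 and divides |G| = 16.
Closing under the operation: H = {(0,0), (0,2), (1,1), (1,3), (2,0), (2,2), (3,1), (3,3)}, so |H| = 8.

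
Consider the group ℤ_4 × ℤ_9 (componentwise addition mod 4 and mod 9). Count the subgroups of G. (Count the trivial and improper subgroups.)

9

|G| = 36, so by Lagrange every subgroup order divides 36. Divisors: 1, 2, 3, 4, 6, 9, 12, 18, 36.
Subgroups by order — order 1: 1; order 2: 1; order 3: 1; order 4: 1; order 6: 1; order 9: 1; order 12: 1; order 18: 1; order 36: 1.
Total: 1 + 1 + 1 + 1 + 1 + 1 + 1 + 1 + 1 = 9.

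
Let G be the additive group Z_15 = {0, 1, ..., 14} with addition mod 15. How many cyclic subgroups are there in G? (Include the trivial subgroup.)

4

Group the elements of G by the cyclic subgroup they generate; each cyclic subgroup of order d accounts for φ(d) elements.
Cyclic subgroups by order — order 1: 1; order 3: 1; order 5: 1; order 15: 1.
Total: 4.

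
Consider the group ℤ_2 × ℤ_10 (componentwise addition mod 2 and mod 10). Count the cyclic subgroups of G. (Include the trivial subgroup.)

8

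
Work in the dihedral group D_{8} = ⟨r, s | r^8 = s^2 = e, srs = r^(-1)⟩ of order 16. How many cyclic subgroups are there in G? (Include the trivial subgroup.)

A cyclic subgroup of order d is generated by each of its φ(d) elements of order d, so the cyclic subgroups of order d number (#elements of order d)/φ(d).
Cyclic subgroups by order — order 1: 1; order 2: 9; order 4: 1; order 8: 1.
Total: 12.

12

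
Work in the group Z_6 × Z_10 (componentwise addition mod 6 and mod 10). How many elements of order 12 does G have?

0

An element (a,b) has order lcm(ord(a), ord(b)); count pairs with lcm equal to 12.
Enumerating gives 0 such elements.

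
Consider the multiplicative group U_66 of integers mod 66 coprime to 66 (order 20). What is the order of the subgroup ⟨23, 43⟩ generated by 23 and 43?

|⟨23⟩| = 2 and |⟨43⟩| = 2, so |H| is a multiple of lcm(2, 2) = 2 and divides |G| = 20.
Closing under the operation: H = {1, 23, 43, 65}, so |H| = 4.

4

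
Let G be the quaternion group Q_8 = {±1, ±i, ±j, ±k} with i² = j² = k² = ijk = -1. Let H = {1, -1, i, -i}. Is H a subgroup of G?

|H| = 4 divides |G| = 8, consistent with Lagrange.
H contains the identity, every element's inverse is in H, and H is closed under ·: it is a subgroup.
In fact H = ⟨-i⟩.

Yes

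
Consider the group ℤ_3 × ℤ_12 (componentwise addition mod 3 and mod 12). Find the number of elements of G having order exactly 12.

16

An element (a,b) has order lcm(ord(a), ord(b)); count pairs with lcm equal to 12.
Enumerating gives 16 such elements.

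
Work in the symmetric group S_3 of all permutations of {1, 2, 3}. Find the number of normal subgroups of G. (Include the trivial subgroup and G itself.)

3

G has 6 subgroups. Checking conjugation-invariance by order — order 1: 1/1 normal; order 2: 0/3 normal; order 3: 1/1 normal; order 6: 1/1 normal.
Total normal subgroups: 3.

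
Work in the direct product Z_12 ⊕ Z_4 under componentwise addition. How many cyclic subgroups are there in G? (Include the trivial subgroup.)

20

Each element a generates a cyclic subgroup ⟨a⟩; distinct elements may generate the same one (a cyclic group of order d has φ(d) generators).
Cyclic subgroups by order — order 1: 1; order 2: 3; order 3: 1; order 4: 6; order 6: 3; order 12: 6.
Total: 20.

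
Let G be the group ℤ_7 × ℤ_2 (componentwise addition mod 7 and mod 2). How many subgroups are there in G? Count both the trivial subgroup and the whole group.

4

|G| = 14, so by Lagrange every subgroup order divides 14. Divisors: 1, 2, 7, 14.
Subgroups by order — order 1: 1; order 2: 1; order 7: 1; order 14: 1.
Total: 1 + 1 + 1 + 1 = 4.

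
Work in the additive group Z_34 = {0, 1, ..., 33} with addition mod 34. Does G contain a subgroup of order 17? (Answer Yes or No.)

17 | 34. A subgroup of order 17 is {0, 2, 4, 6, 8, 10, 12, 14, 16, 18, 20, 22, 24, 26, 28, 30, 32}.

Yes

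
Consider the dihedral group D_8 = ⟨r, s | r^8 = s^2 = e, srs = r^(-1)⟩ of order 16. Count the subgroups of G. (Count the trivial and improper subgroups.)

|G| = 16, so by Lagrange every subgroup order divides 16. Divisors: 1, 2, 4, 8, 16.
Subgroups by order — order 1: 1; order 2: 9; order 4: 5; order 8: 3; order 16: 1.
Total: 1 + 9 + 5 + 3 + 1 = 19.

19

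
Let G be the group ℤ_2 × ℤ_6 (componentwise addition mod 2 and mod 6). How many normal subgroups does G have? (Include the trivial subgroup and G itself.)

10

G is abelian, so every subgroup is normal.
G has 10 subgroups in total, hence 10 normal subgroups.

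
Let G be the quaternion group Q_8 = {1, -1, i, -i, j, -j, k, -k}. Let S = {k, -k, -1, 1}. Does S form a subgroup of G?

|S| = 4 divides |G| = 8, consistent with Lagrange.
S contains the identity, every element's inverse is in S, and S is closed under ·: it is a subgroup.
In fact S = ⟨-k⟩.

Yes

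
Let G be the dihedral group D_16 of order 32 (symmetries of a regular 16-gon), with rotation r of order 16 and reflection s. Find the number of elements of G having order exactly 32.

No element of G has order 32 (even though 32 | 32).

0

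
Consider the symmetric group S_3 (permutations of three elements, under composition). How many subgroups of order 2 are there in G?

3

|G| = 6 and 2 | 6, so subgroups of order 2 are possible by Lagrange.
The subgroups of order 2 are: {e, (1 2)}; {e, (1 3)}; {e, (2 3)}.
So G has 3 subgroups of order 2.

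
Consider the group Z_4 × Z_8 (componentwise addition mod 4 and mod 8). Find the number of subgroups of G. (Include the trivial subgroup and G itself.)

22

|G| = 32, so by Lagrange every subgroup order divides 32. Divisors: 1, 2, 4, 8, 16, 32.
Subgroups by order — order 1: 1; order 2: 3; order 4: 7; order 8: 7; order 16: 3; order 32: 1.
Total: 1 + 3 + 7 + 7 + 3 + 1 = 22.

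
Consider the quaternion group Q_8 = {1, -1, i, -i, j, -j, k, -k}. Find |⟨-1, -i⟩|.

4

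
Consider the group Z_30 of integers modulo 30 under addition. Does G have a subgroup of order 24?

No

24 does not divide |G| = 30, so by Lagrange no subgroup of order 24 exists.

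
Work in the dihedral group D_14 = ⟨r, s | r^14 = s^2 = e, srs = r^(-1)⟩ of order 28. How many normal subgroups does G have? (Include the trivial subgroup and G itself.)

G has 28 subgroups. Checking conjugation-invariance by order — order 1: 1/1 normal; order 2: 1/15 normal; order 4: 0/7 normal; order 7: 1/1 normal; order 14: 3/3 normal; order 28: 1/1 normal.
Total normal subgroups: 7.

7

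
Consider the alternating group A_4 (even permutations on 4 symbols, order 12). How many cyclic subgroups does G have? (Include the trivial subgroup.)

Group the elements of G by the cyclic subgroup they generate; each cyclic subgroup of order d accounts for φ(d) elements.
Cyclic subgroups by order — order 1: 1; order 2: 3; order 3: 4.
Total: 8.

8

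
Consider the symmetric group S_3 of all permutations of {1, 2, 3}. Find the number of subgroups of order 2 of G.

3

|G| = 6 and 2 | 6, so subgroups of order 2 are possible by Lagrange.
The subgroups of order 2 are: {e, (1 2)}; {e, (1 3)}; {e, (2 3)}.
So G has 3 subgroups of order 2.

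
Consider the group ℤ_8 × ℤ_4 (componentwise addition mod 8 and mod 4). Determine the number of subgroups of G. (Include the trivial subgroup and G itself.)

22

|G| = 32, so by Lagrange every subgroup order divides 32. Divisors: 1, 2, 4, 8, 16, 32.
Subgroups by order — order 1: 1; order 2: 3; order 4: 7; order 8: 7; order 16: 3; order 32: 1.
Total: 1 + 3 + 7 + 7 + 3 + 1 = 22.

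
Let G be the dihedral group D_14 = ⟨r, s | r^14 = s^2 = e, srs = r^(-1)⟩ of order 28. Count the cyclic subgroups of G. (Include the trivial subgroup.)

A cyclic subgroup of order d is generated by each of its φ(d) elements of order d, so the cyclic subgroups of order d number (#elements of order d)/φ(d).
Cyclic subgroups by order — order 1: 1; order 2: 15; order 7: 1; order 14: 1.
Total: 18.

18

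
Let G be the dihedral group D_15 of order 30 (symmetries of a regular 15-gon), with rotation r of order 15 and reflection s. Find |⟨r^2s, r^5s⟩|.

10

|⟨r^2s⟩| = 2 and |⟨r^5s⟩| = 2, so |H| is a multiple of lcm(2, 2) = 2 and divides |G| = 30.
Closing under the operation: H = {e, r^3, r^6, r^9, r^12, r^2s, r^5s, r^8s, r^11s, r^14s}, so |H| = 10.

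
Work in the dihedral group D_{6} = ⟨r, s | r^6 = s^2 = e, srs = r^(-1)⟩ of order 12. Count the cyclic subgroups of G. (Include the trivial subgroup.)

10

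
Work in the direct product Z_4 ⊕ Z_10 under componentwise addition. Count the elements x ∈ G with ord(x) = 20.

An element (a,b) has order lcm(ord(a), ord(b)); count pairs with lcm equal to 20.
Enumerating gives 16 such elements.

16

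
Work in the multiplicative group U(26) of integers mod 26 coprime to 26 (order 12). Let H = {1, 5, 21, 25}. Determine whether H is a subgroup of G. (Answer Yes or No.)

|H| = 4 divides |G| = 12, consistent with Lagrange.
H contains the identity, every element's inverse is in H, and H is closed under ·: it is a subgroup.
In fact H = ⟨21⟩.

Yes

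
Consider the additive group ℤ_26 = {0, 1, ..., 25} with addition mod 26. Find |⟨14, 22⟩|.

|⟨14⟩| = 13 and |⟨22⟩| = 13, so |H| is a multiple of lcm(13, 13) = 13 and divides |G| = 26.
Closing under the operation: H = {0, 2, 4, 6, 8, 10, 12, 14, 16, 18, 20, 22, 24}, so |H| = 13.

13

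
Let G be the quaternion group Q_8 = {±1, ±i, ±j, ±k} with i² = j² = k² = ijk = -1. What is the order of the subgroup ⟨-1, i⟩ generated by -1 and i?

4

|⟨-1⟩| = 2 and |⟨i⟩| = 4, so |H| is a multiple of lcm(2, 4) = 4 and divides |G| = 8.
Closing under the operation: H = {1, -1, i, -i}, so |H| = 4.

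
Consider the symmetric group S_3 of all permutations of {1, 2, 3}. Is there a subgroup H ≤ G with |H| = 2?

2 | 6. A subgroup of order 2 is {e, (1 2)}.

Yes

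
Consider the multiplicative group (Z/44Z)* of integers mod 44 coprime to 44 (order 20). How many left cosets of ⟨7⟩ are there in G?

2

|⟨7⟩| = 10 and |G| = 20.
By Lagrange, [G : H] = |G|/|H| = 20/10 = 2.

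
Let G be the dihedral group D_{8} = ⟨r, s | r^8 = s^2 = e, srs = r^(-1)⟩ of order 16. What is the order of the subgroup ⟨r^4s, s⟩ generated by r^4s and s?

4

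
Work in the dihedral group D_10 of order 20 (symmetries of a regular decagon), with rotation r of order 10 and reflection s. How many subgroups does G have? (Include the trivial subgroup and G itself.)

|G| = 20, so by Lagrange every subgroup order divides 20. Divisors: 1, 2, 4, 5, 10, 20.
Subgroups by order — order 1: 1; order 2: 11; order 4: 5; order 5: 1; order 10: 3; order 20: 1.
Total: 1 + 11 + 5 + 1 + 3 + 1 = 22.

22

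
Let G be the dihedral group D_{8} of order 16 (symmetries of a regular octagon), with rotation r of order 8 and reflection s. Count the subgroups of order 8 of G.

|G| = 16 and 8 | 16, so subgroups of order 8 are possible by Lagrange.
The subgroups of order 8 are: {e, r, r^2, r^3, r^4, r^5, r^6, r^7}; {e, r^2, r^4, r^6, s, r^2s, r^4s, r^6s}; {e, r^2, r^4, r^6, rs, r^3s, r^5s, r^7s}.
So G has 3 subgroups of order 8.

3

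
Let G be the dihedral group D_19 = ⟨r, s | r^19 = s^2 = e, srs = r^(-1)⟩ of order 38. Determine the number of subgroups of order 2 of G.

|G| = 38 and 2 | 38, so subgroups of order 2 are possible by Lagrange.
The subgroups of order 2 are: {e, r^10s}; {e, r^11s}; {e, r^12s}; {e, r^13s}; … (19 in all).
So G has 19 subgroups of order 2.

19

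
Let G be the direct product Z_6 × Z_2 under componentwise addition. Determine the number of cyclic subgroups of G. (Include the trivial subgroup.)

8

Group the elements of G by the cyclic subgroup they generate; each cyclic subgroup of order d accounts for φ(d) elements.
Cyclic subgroups by order — order 1: 1; order 2: 3; order 3: 1; order 6: 3.
Total: 8.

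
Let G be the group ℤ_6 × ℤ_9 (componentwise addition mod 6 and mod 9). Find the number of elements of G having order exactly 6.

An element (a,b) has order lcm(ord(a), ord(b)); count pairs with lcm equal to 6.
Enumerating gives 8 such elements.

8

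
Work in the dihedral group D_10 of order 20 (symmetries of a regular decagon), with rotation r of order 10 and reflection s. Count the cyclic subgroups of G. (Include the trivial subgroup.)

14

A cyclic subgroup of order d is generated by each of its φ(d) elements of order d, so the cyclic subgroups of order d number (#elements of order d)/φ(d).
Cyclic subgroups by order — order 1: 1; order 2: 11; order 5: 1; order 10: 1.
Total: 14.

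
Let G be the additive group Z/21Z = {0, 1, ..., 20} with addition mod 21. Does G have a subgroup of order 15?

No

15 does not divide |G| = 21, so by Lagrange no subgroup of order 15 exists.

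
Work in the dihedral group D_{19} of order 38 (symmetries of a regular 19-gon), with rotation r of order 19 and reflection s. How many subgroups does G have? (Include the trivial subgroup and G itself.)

22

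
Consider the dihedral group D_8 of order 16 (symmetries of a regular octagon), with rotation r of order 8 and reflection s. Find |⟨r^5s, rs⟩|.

4

|⟨r^5s⟩| = 2 and |⟨rs⟩| = 2, so |H| is a multiple of lcm(2, 2) = 2 and divides |G| = 16.
Closing under the operation: H = {e, r^4, rs, r^5s}, so |H| = 4.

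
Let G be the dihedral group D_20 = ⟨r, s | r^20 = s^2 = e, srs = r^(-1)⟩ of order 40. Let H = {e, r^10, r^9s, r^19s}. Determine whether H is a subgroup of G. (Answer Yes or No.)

Yes

|H| = 4 divides |G| = 40, consistent with Lagrange.
H contains the identity, every element's inverse is in H, and H is closed under ·: it is a subgroup.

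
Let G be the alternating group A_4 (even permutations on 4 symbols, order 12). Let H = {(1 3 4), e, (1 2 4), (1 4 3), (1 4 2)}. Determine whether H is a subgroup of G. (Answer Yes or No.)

|H| = 5 does not divide |G| = 12, so by Lagrange H is not a subgroup.

No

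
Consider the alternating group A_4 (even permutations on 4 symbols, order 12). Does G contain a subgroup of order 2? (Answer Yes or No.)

Yes

2 | 12. A subgroup of order 2 is {e, (1 2)(3 4)}.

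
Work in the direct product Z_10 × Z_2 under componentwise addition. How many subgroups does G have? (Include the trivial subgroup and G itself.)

|G| = 20, so by Lagrange every subgroup order divides 20. Divisors: 1, 2, 4, 5, 10, 20.
Subgroups by order — order 1: 1; order 2: 3; order 4: 1; order 5: 1; order 10: 3; order 20: 1.
Total: 1 + 3 + 1 + 1 + 3 + 1 = 10.

10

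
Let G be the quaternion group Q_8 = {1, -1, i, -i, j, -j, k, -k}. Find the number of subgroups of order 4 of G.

|G| = 8 and 4 | 8, so subgroups of order 4 are possible by Lagrange.
The subgroups of order 4 are: {1, -1, i, -i}; {1, -1, j, -j}; {1, -1, k, -k}.
So G has 3 subgroups of order 4.

3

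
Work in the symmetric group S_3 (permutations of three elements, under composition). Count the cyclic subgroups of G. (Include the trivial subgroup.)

5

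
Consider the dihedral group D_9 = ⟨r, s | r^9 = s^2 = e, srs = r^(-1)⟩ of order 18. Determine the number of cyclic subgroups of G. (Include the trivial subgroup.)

12

Each element a generates a cyclic subgroup ⟨a⟩; distinct elements may generate the same one (a cyclic group of order d has φ(d) generators).
Cyclic subgroups by order — order 1: 1; order 2: 9; order 3: 1; order 9: 1.
Total: 12.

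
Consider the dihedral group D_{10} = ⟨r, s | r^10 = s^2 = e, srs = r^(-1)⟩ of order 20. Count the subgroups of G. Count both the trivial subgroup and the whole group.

|G| = 20, so by Lagrange every subgroup order divides 20. Divisors: 1, 2, 4, 5, 10, 20.
Subgroups by order — order 1: 1; order 2: 11; order 4: 5; order 5: 1; order 10: 3; order 20: 1.
Total: 1 + 11 + 5 + 1 + 3 + 1 = 22.

22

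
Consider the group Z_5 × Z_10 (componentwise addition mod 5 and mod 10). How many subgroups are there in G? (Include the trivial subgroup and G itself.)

16

|G| = 50, so by Lagrange every subgroup order divides 50. Divisors: 1, 2, 5, 10, 25, 50.
Subgroups by order — order 1: 1; order 2: 1; order 5: 6; order 10: 6; order 25: 1; order 50: 1.
Total: 1 + 1 + 6 + 6 + 1 + 1 = 16.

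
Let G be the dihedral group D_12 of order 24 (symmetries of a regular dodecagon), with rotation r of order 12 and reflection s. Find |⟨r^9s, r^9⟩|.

|⟨r^9s⟩| = 2 and |⟨r^9⟩| = 4, so |H| is a multiple of lcm(2, 4) = 4 and divides |G| = 24.
Closing under the operation: H = {e, r^3, r^6, r^9, s, r^3s, r^6s, r^9s}, so |H| = 8.

8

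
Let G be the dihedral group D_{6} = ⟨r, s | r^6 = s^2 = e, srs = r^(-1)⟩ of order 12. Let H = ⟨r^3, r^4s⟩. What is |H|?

4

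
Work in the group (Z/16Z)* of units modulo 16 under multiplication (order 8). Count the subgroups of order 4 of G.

3

|G| = 8 and 4 | 8, so subgroups of order 4 are possible by Lagrange.
The subgroups of order 4 are: {1, 3, 9, 11}; {1, 5, 9, 13}; {1, 7, 9, 15}.
So G has 3 subgroups of order 4.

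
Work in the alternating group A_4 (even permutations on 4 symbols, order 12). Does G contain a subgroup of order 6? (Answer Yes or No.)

6 | 12, so Lagrange does not rule it out; but checking all subgroups of G, none has order 6.
(A_4 is the standard example that the converse of Lagrange fails.)

No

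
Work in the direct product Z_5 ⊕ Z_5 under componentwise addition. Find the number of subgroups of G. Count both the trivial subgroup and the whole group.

8

|G| = 25, so by Lagrange every subgroup order divides 25. Divisors: 1, 5, 25.
Subgroups by order — order 1: 1; order 5: 6; order 25: 1.
Total: 1 + 6 + 1 = 8.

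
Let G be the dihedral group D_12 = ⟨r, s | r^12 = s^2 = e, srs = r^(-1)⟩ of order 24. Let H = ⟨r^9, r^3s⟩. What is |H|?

|⟨r^9⟩| = 4 and |⟨r^3s⟩| = 2, so |H| is a multiple of lcm(4, 2) = 4 and divides |G| = 24.
Closing under the operation: H = {e, r^3, r^6, r^9, s, r^3s, r^6s, r^9s}, so |H| = 8.

8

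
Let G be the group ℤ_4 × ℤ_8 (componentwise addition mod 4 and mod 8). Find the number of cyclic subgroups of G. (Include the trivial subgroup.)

Group the elements of G by the cyclic subgroup they generate; each cyclic subgroup of order d accounts for φ(d) elements.
Cyclic subgroups by order — order 1: 1; order 2: 3; order 4: 6; order 8: 4.
Total: 14.

14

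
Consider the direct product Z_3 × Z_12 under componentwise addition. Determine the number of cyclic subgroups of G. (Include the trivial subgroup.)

15

Each element a generates a cyclic subgroup ⟨a⟩; distinct elements may generate the same one (a cyclic group of order d has φ(d) generators).
Cyclic subgroups by order — order 1: 1; order 2: 1; order 3: 4; order 4: 1; order 6: 4; order 12: 4.
Total: 15.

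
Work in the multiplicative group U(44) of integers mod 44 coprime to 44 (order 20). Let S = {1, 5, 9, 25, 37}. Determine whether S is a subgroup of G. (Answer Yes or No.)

Yes

|S| = 5 divides |G| = 20, consistent with Lagrange.
S contains the identity, every element's inverse is in S, and S is closed under ·: it is a subgroup.
In fact S = ⟨5⟩.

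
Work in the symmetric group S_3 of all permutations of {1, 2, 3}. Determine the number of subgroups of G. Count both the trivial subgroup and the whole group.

|G| = 6, so by Lagrange every subgroup order divides 6. Divisors: 1, 2, 3, 6.
Subgroups by order — order 1: 1; order 2: 3; order 3: 1; order 6: 1.
Total: 1 + 3 + 1 + 1 = 6.

6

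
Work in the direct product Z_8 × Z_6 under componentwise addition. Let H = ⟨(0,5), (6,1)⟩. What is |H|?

24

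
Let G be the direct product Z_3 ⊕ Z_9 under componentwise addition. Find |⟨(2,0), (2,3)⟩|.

9

|⟨(2,0)⟩| = 3 and |⟨(2,3)⟩| = 3, so |H| is a multiple of lcm(3, 3) = 3 and divides |G| = 27.
Closing under the operation: H = {(0,0), (0,3), (0,6), (1,0), (1,3), (1,6), (2,0), (2,3), (2,6)}, so |H| = 9.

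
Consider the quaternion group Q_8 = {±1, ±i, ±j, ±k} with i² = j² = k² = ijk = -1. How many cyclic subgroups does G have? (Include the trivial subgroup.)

5

Group the elements of G by the cyclic subgroup they generate; each cyclic subgroup of order d accounts for φ(d) elements.
Cyclic subgroups by order — order 1: 1; order 2: 1; order 4: 3.
Total: 5.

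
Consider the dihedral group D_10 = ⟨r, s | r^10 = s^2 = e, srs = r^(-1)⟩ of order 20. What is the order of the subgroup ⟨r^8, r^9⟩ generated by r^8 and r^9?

|⟨r^8⟩| = 5 and |⟨r^9⟩| = 10, so |H| is a multiple of lcm(5, 10) = 10 and divides |G| = 20.
Closing under the operation: H = {e, r, r^2, r^3, r^4, r^5, r^6, r^7, r^8, r^9}, so |H| = 10.

10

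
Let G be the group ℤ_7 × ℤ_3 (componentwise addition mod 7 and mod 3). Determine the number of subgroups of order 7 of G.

|G| = 21 and 7 | 21, so subgroups of order 7 are possible by Lagrange.
The subgroups of order 7 are: {(0,0), (1,0), (2,0), (3,0), (4,0), (5,0), (6,0)}.
So G has 1 subgroup of order 7.

1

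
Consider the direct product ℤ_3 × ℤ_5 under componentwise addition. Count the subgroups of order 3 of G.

1

|G| = 15 and 3 | 15, so subgroups of order 3 are possible by Lagrange.
The subgroups of order 3 are: {(0,0), (1,0), (2,0)}.
So G has 1 subgroup of order 3.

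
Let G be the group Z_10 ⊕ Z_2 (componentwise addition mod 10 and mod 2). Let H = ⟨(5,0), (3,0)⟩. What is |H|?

|⟨(5,0)⟩| = 2 and |⟨(3,0)⟩| = 10, so |H| is a multiple of lcm(2, 10) = 10 and divides |G| = 20.
Closing under the operation: H = {(0,0), (1,0), (2,0), (3,0), (4,0), (5,0), (6,0), (7,0), (8,0), (9,0)}, so |H| = 10.

10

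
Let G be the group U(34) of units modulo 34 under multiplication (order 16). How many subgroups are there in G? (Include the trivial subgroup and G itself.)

|G| = 16, so by Lagrange every subgroup order divides 16. Divisors: 1, 2, 4, 8, 16.
Subgroups by order — order 1: 1; order 2: 1; order 4: 1; order 8: 1; order 16: 1.
Total: 1 + 1 + 1 + 1 + 1 = 5.

5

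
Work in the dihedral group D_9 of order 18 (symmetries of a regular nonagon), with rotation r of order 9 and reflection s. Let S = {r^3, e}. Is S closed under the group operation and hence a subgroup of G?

No

r^3 ∈ S but its inverse r^6 ∉ S, so S is not a subgroup.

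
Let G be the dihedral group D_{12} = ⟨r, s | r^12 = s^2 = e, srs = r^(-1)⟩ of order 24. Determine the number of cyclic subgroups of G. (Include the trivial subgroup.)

18

Each element a generates a cyclic subgroup ⟨a⟩; distinct elements may generate the same one (a cyclic group of order d has φ(d) generators).
Cyclic subgroups by order — order 1: 1; order 2: 13; order 3: 1; order 4: 1; order 6: 1; order 12: 1.
Total: 18.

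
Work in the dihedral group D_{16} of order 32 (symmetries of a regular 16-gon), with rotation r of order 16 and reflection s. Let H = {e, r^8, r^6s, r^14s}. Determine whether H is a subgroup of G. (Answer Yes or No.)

Yes

|H| = 4 divides |G| = 32, consistent with Lagrange.
H contains the identity, every element's inverse is in H, and H is closed under ·: it is a subgroup.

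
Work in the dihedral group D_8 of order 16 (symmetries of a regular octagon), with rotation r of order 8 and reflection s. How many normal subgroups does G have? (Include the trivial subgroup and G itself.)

7

G has 19 subgroups. Checking conjugation-invariance by order — order 1: 1/1 normal; order 2: 1/9 normal; order 4: 1/5 normal; order 8: 3/3 normal; order 16: 1/1 normal.
Total normal subgroups: 7.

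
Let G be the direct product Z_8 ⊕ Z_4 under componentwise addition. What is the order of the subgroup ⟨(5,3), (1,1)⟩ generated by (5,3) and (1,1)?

16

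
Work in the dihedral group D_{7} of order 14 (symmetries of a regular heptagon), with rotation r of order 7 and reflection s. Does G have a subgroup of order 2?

2 | 14. A subgroup of order 2 is {e, r^2s}.

Yes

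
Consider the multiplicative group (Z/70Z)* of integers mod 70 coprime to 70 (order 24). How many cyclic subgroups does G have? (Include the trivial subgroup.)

Group the elements of G by the cyclic subgroup they generate; each cyclic subgroup of order d accounts for φ(d) elements.
Cyclic subgroups by order — order 1: 1; order 2: 3; order 3: 1; order 4: 2; order 6: 3; order 12: 2.
Total: 12.

12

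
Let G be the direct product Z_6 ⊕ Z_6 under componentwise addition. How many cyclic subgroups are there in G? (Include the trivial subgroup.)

A cyclic subgroup of order d is generated by each of its φ(d) elements of order d, so the cyclic subgroups of order d number (#elements of order d)/φ(d).
Cyclic subgroups by order — order 1: 1; order 2: 3; order 3: 4; order 6: 12.
Total: 20.

20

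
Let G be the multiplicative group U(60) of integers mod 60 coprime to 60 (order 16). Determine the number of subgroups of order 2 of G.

|G| = 16 and 2 | 16, so subgroups of order 2 are possible by Lagrange.
The subgroups of order 2 are: {1, 11}; {1, 19}; {1, 29}; {1, 31}; … (7 in all).
So G has 7 subgroups of order 2.

7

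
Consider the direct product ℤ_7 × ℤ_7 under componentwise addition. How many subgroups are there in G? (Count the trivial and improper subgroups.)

10

|G| = 49, so by Lagrange every subgroup order divides 49. Divisors: 1, 7, 49.
Subgroups by order — order 1: 1; order 7: 8; order 49: 1.
Total: 1 + 8 + 1 = 10.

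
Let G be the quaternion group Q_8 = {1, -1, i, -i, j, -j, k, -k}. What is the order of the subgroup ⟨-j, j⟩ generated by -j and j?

|⟨-j⟩| = 4 and |⟨j⟩| = 4, so |H| is a multiple of lcm(4, 4) = 4 and divides |G| = 8.
Closing under the operation: H = {1, -1, j, -j}, so |H| = 4.

4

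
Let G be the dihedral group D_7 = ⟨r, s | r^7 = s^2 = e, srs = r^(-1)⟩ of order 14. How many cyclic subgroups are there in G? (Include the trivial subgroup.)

9

Group the elements of G by the cyclic subgroup they generate; each cyclic subgroup of order d accounts for φ(d) elements.
Cyclic subgroups by order — order 1: 1; order 2: 7; order 7: 1.
Total: 9.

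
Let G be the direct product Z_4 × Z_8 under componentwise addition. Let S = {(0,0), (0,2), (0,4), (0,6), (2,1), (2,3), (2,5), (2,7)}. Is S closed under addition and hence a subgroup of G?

Yes

|S| = 8 divides |G| = 32, consistent with Lagrange.
S contains the identity, every element's inverse is in S, and S is closed under +: it is a subgroup.
In fact S = ⟨(2,1)⟩.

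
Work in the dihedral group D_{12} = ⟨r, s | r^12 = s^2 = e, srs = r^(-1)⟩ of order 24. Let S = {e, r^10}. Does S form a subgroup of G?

r^10 ∈ S but its inverse r^2 ∉ S, so S is not a subgroup.

No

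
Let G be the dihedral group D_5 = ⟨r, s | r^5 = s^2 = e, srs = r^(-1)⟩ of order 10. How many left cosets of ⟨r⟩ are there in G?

|⟨r⟩| = 5 and |G| = 10.
By Lagrange, [G : H] = |G|/|H| = 10/5 = 2.

2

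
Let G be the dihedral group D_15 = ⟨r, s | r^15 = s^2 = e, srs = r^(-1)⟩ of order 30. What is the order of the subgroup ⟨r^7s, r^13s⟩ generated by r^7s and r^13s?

10

|⟨r^7s⟩| = 2 and |⟨r^13s⟩| = 2, so |H| is a multiple of lcm(2, 2) = 2 and divides |G| = 30.
Closing under the operation: H = {e, r^3, r^6, r^9, r^12, rs, r^4s, r^7s, r^10s, r^13s}, so |H| = 10.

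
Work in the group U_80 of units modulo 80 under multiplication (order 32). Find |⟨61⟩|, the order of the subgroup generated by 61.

Compute successive powers of 61 mod 80: 61, 41, 21, 1; 61^4 ≡ 1 (mod 80).
So |⟨61⟩| = 4.

4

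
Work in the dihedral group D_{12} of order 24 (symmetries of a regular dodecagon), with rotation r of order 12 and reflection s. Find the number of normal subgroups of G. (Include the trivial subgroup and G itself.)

9

G has 34 subgroups. Checking conjugation-invariance by order — order 1: 1/1 normal; order 2: 1/13 normal; order 3: 1/1 normal; order 4: 1/7 normal; order 6: 1/5 normal; order 8: 0/3 normal; order 12: 3/3 normal; order 24: 1/1 normal.
Total normal subgroups: 9.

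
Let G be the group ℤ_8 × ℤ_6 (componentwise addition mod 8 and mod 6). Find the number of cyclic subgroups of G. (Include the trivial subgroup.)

16

Each element a generates a cyclic subgroup ⟨a⟩; distinct elements may generate the same one (a cyclic group of order d has φ(d) generators).
Cyclic subgroups by order — order 1: 1; order 2: 3; order 3: 1; order 4: 2; order 6: 3; order 8: 2; order 12: 2; order 24: 2.
Total: 16.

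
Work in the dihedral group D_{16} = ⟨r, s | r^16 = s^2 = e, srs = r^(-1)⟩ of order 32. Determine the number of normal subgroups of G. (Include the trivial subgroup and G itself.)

G has 36 subgroups. Checking conjugation-invariance by order — order 1: 1/1 normal; order 2: 1/17 normal; order 4: 1/9 normal; order 8: 1/5 normal; order 16: 3/3 normal; order 32: 1/1 normal.
Total normal subgroups: 8.

8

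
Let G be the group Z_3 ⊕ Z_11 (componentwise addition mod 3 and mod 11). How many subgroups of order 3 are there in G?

|G| = 33 and 3 | 33, so subgroups of order 3 are possible by Lagrange.
The subgroups of order 3 are: {(0,0), (1,0), (2,0)}.
So G has 1 subgroup of order 3.

1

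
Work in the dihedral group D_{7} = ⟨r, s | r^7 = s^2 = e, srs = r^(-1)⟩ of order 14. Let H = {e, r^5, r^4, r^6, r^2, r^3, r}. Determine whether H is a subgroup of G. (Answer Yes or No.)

Yes

|H| = 7 divides |G| = 14, consistent with Lagrange.
H contains the identity, every element's inverse is in H, and H is closed under ·: it is a subgroup.
In fact H = ⟨r^4⟩.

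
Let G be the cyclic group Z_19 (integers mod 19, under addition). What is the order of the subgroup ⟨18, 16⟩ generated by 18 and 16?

|⟨18⟩| = 19 and |⟨16⟩| = 19, so |H| is a multiple of lcm(19, 19) = 19 and divides |G| = 19.
Closing {18, 16} under the group operation gives all of G, so |H| = 19.

19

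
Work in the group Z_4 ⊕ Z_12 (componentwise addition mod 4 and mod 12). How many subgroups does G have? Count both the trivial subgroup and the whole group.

|G| = 48, so by Lagrange every subgroup order divides 48. Divisors: 1, 2, 3, 4, 6, 8, 12, 16, 24, 48.
Subgroups by order — order 1: 1; order 2: 3; order 3: 1; order 4: 7; order 6: 3; order 8: 3; order 12: 7; order 16: 1; order 24: 3; order 48: 1.
Total: 1 + 3 + 1 + 7 + 3 + 3 + 7 + 1 + 3 + 1 = 30.

30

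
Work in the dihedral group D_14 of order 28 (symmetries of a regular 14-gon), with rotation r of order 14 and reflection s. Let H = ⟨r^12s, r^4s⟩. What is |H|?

|⟨r^12s⟩| = 2 and |⟨r^4s⟩| = 2, so |H| is a multiple of lcm(2, 2) = 2 and divides |G| = 28.
Closing under the operation: H = {e, r^2, r^4, r^6, r^8, r^10, r^12, s, r^2s, r^4s, r^6s, r^8s, r^10s, r^12s}, so |H| = 14.

14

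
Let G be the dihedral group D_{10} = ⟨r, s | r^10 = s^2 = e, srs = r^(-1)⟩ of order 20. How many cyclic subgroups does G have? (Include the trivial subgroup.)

14

A cyclic subgroup of order d is generated by each of its φ(d) elements of order d, so the cyclic subgroups of order d number (#elements of order d)/φ(d).
Cyclic subgroups by order — order 1: 1; order 2: 11; order 5: 1; order 10: 1.
Total: 14.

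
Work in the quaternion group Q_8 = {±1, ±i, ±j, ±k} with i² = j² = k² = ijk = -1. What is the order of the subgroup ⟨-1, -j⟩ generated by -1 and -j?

|⟨-1⟩| = 2 and |⟨-j⟩| = 4, so |H| is a multiple of lcm(2, 4) = 4 and divides |G| = 8.
Closing under the operation: H = {1, -1, j, -j}, so |H| = 4.

4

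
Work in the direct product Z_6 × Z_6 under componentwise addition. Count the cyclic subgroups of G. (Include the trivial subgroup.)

A cyclic subgroup of order d is generated by each of its φ(d) elements of order d, so the cyclic subgroups of order d number (#elements of order d)/φ(d).
Cyclic subgroups by order — order 1: 1; order 2: 3; order 3: 4; order 6: 12.
Total: 20.

20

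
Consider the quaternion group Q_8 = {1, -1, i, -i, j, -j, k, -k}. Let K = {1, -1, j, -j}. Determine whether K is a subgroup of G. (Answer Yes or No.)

Yes

|K| = 4 divides |G| = 8, consistent with Lagrange.
K contains the identity, every element's inverse is in K, and K is closed under ·: it is a subgroup.
In fact K = ⟨j⟩.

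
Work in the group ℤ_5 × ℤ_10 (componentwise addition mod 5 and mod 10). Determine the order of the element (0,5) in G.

2

The order of (0,5) in Z_5 × Z_10 is lcm(ord(0) in Z_5, ord(5) in Z_10).
ord(0) = 1 and ord(5) = 2, so |⟨(0,5)⟩| = lcm(1, 2) = 2.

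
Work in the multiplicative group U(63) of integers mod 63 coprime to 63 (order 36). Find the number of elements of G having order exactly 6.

Enumerating element orders in G gives 24 elements of order 6.

24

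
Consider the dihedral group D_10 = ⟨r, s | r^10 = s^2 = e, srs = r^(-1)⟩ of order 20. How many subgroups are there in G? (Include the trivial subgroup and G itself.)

|G| = 20, so by Lagrange every subgroup order divides 20. Divisors: 1, 2, 4, 5, 10, 20.
Subgroups by order — order 1: 1; order 2: 11; order 4: 5; order 5: 1; order 10: 3; order 20: 1.
Total: 1 + 11 + 5 + 1 + 3 + 1 = 22.

22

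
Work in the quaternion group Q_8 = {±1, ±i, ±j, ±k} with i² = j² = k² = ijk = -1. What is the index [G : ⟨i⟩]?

|⟨i⟩| = 4 and |G| = 8.
By Lagrange, [G : H] = |G|/|H| = 8/4 = 2.

2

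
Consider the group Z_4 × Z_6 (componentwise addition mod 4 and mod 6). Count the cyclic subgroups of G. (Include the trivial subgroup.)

Each element a generates a cyclic subgroup ⟨a⟩; distinct elements may generate the same one (a cyclic group of order d has φ(d) generators).
Cyclic subgroups by order — order 1: 1; order 2: 3; order 3: 1; order 4: 2; order 6: 3; order 12: 2.
Total: 12.

12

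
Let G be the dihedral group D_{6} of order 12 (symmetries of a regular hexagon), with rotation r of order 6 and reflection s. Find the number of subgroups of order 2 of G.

|G| = 12 and 2 | 12, so subgroups of order 2 are possible by Lagrange.
The subgroups of order 2 are: {e, r^2s}; {e, r^3}; {e, r^3s}; {e, r^4s}; … (7 in all).
So G has 7 subgroups of order 2.

7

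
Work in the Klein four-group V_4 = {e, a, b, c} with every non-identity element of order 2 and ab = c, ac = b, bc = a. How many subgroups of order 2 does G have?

|G| = 4 and 2 | 4, so subgroups of order 2 are possible by Lagrange.
The subgroups of order 2 are: {e, a}; {e, b}; {e, c}.
So G has 3 subgroups of order 2.

3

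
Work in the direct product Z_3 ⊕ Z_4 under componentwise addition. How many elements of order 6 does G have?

2

An element (a,b) has order lcm(ord(a), ord(b)); count pairs with lcm equal to 6.
Enumerating gives 2 such elements.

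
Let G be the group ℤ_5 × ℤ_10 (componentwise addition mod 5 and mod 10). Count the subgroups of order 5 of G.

|G| = 50 and 5 | 50, so subgroups of order 5 are possible by Lagrange.
The subgroups of order 5 are: {(0,0), (0,2), (0,4), (0,6), (0,8)}; {(0,0), (1,0), (2,0), (3,0), (4,0)}; {(0,0), (1,2), (2,4), (3,6), (4,8)}; {(0,0), (1,4), (2,8), (3,2), (4,6)}; … (6 in all).
So G has 6 subgroups of order 5.

6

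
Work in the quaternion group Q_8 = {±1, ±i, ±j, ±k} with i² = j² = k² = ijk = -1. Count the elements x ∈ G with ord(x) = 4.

6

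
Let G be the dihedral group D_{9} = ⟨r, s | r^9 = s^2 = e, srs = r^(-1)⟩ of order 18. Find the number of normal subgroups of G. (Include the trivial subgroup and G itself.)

G has 16 subgroups. Checking conjugation-invariance by order — order 1: 1/1 normal; order 2: 0/9 normal; order 3: 1/1 normal; order 6: 0/3 normal; order 9: 1/1 normal; order 18: 1/1 normal.
Total normal subgroups: 4.

4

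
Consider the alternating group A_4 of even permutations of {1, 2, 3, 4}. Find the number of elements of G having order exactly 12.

0

No element of G has order 12 (even though 12 | 12).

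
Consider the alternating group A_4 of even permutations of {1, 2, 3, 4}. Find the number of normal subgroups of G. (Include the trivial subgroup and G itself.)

G has 10 subgroups. Checking conjugation-invariance by order — order 1: 1/1 normal; order 2: 0/3 normal; order 3: 0/4 normal; order 4: 1/1 normal; order 12: 1/1 normal.
Total normal subgroups: 3.

3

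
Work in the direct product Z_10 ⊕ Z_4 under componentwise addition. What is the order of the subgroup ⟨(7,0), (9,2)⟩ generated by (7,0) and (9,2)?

20

|⟨(7,0)⟩| = 10 and |⟨(9,2)⟩| = 10, so |H| is a multiple of lcm(10, 10) = 10 and divides |G| = 40.
Closing under the operation: H = {(0,0), (0,2), (1,0), (1,2), (2,0), (2,2), (3,0), (3,2), (4,0), (4,2), (5,0), (5,2), (6,0), (6,2), (7,0), (7,2), (8,0), (8,2), (9,0), (9,2)}, so |H| = 20.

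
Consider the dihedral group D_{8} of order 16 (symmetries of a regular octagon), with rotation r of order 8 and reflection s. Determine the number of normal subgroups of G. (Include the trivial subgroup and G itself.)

7

G has 19 subgroups. Checking conjugation-invariance by order — order 1: 1/1 normal; order 2: 1/9 normal; order 4: 1/5 normal; order 8: 3/3 normal; order 16: 1/1 normal.
Total normal subgroups: 7.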